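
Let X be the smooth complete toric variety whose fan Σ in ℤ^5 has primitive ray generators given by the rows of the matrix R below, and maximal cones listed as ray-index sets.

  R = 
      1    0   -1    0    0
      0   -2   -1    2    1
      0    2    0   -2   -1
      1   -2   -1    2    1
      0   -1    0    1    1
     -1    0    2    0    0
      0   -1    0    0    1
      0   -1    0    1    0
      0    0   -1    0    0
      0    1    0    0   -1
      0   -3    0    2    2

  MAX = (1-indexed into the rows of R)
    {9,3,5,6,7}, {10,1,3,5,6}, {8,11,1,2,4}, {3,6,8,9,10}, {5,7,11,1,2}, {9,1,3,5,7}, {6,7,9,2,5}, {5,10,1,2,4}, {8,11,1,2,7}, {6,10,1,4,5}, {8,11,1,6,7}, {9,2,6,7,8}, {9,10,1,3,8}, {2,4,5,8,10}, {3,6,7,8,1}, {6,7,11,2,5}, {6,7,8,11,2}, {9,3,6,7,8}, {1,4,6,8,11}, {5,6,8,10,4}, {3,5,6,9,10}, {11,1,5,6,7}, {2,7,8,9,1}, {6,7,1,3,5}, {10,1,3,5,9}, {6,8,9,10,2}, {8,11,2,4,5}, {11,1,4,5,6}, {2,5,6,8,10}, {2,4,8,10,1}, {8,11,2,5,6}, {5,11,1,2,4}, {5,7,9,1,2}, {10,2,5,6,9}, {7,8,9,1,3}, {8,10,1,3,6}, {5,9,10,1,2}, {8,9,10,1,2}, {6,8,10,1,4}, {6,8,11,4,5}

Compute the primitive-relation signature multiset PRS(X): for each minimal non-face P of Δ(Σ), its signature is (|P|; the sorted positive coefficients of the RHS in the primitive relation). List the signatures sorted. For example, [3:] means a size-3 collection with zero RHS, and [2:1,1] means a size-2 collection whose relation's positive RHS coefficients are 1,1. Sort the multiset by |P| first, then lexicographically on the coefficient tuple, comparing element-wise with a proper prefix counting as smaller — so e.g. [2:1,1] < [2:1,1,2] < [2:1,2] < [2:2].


Minimal non-faces — 15 found among 11 rays, 40 max cones:

  {7,10}:  v_{7} + v_{10} = 0  →  sig = [2:]
  {2,3}:  v_{2} + v_{3} = v_{9}  →  sig = [2:1]
  {3,4}:  v_{3} + v_{4} = v_{1}  →  sig = [2:1]
  {3,11}:  v_{3} + v_{11} = v_{7}  →  sig = [2:1]
  {4,7}:  v_{4} + v_{7} = v_{1} + v_{11}  →  sig = [2:1,1]
  {4,9}:  v_{4} + v_{9} = v_{1} + v_{2}  →  sig = [2:1,1]
  {9,11}:  v_{9} + v_{11} = v_{2} + v_{7}  →  sig = [2:1,1]
  {10,11}:  v_{10} + v_{11} = v_{5} + v_{8}  →  sig = [2:1,1]
  {1,6,9}:  v_{1} + v_{6} + v_{9} = 0  →  sig = [3:]
  {3,5,8}:  v_{3} + v_{5} + v_{8} = 0  →  sig = [3:]
  {1,5,8}:  v_{1} + v_{5} + v_{8} = v_{4}  →  sig = [3:1]
  {5,7,8}:  v_{5} + v_{7} + v_{8} = v_{11}  →  sig = [3:1]
  {5,8,9}:  v_{5} + v_{8} + v_{9} = v_{2}  →  sig = [3:1]
  {1,2,6}:  v_{1} + v_{2} + v_{6} = v_{5} + v_{8}  →  sig = [3:1,1]
  {2,4,6}:  v_{2} + v_{4} + v_{6} = 2·v_{5} + 2·v_{8}  →  sig = [3:2,2]

Hence PRS(X_Σ) =
    |P|=2: 8 collections, coeffs (), (1), (1), (1), (1,1), (1,1), (1,1), (1,1)
    |P|=3: 7 collections, coeffs (), (), (1), (1), (1), (1,1), (2,2)


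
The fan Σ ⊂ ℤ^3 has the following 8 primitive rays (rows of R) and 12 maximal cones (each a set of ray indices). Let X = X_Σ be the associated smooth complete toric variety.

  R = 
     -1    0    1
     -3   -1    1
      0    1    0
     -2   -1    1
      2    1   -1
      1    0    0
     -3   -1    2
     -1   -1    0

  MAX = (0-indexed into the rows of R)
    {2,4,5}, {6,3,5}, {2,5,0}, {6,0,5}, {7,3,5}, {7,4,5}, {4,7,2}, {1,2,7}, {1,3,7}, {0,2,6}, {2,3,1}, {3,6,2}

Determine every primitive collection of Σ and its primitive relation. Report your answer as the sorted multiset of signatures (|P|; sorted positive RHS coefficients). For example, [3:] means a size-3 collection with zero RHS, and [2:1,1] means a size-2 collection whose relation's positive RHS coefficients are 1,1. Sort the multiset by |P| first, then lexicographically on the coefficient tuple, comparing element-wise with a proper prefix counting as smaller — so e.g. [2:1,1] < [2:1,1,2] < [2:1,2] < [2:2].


Minimal non-faces — 14 found among 8 rays, 12 max cones:

  • {3,4}:  v_{3} + v_{4} = 0  →  sig = [2:]
  • {0,3}:  v_{0} + v_{3} = v_{6}  →  sig = [2:1]
  • {0,7}:  v_{0} + v_{7} = v_{3}  →  sig = [2:1]
  • {1,5}:  v_{1} + v_{5} = v_{3}  →  sig = [2:1]
  • {4,6}:  v_{4} + v_{6} = v_{0}  →  sig = [2:1]
  • {0,4}:  v_{0} + v_{4} = v_{2} + v_{5}  →  sig = [2:1,1]
  • {1,4}:  v_{1} + v_{4} = v_{2} + v_{7}  →  sig = [2:1,1]
  • {0,1}:  v_{0} + v_{1} = v_{2} + 2·v_{3}  →  sig = [2:1,2]
  • {1,6}:  v_{1} + v_{6} = v_{2} + 3·v_{3}  →  sig = [2:1,3]
  • {6,7}:  v_{6} + v_{7} = 2·v_{3}  →  sig = [2:2]
  • {2,5,7}:  v_{2} + v_{5} + v_{7} = 0  →  sig = [3:]
  • {2,3,5}:  v_{2} + v_{3} + v_{5} = v_{0}  →  sig = [3:1]
  • {2,3,7}:  v_{2} + v_{3} + v_{7} = v_{1}  →  sig = [3:1]
  • {2,5,6}:  v_{2} + v_{5} + v_{6} = 2·v_{0}  →  sig = [3:2]

Hence PRS(X_Σ) =
[[2:], [2:1], [2:1], [2:1], [2:1], [2:1,1], [2:1,1], [2:1,2], [2:1,3], [2:2], [3:], [3:1], [3:1], [3:2]]


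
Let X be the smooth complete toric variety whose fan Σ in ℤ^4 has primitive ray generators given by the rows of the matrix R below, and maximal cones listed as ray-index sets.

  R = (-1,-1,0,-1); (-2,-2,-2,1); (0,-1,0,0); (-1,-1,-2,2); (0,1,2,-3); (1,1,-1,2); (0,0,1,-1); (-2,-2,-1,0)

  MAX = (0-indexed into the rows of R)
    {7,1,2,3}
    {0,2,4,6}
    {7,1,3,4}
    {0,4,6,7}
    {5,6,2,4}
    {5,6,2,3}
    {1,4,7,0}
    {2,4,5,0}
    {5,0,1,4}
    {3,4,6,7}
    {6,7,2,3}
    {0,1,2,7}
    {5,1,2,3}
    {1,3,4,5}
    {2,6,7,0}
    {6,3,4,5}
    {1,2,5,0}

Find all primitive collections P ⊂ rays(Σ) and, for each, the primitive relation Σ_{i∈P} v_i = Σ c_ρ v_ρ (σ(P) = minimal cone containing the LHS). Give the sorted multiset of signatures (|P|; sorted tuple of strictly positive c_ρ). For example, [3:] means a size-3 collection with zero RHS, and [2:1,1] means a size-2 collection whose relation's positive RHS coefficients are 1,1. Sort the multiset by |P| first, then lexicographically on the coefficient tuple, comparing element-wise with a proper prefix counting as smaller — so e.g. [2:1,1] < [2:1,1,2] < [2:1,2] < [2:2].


Σ has 7 primitive collections:

  P={0,3}:  v_{0} + v_{3} = v_{1}  →  sig = [2:1]
  P={1,6}:  v_{1} + v_{6} = v_{7}  →  sig = [2:1]
  P={5,7}:  v_{5} + v_{7} = v_{3}  →  sig = [2:1]
  P={0,5,6}:  v_{0} + v_{5} + v_{6} = 0  →  sig = [3:]
  P={2,3,4}:  v_{2} + v_{3} + v_{4} = v_{0}  →  sig = [3:1]
  P={2,4,7}:  v_{2} + v_{4} + v_{7} = 2·v_{0} + v_{6}  →  sig = [3:1,2]
  P={1,2,4}:  v_{1} + v_{2} + v_{4} = 2·v_{0}  →  sig = [3:2]

so the primitive-relation signature multiset is
[[2:1], [2:1], [2:1], [3:], [3:1], [3:1,2], [3:2]]


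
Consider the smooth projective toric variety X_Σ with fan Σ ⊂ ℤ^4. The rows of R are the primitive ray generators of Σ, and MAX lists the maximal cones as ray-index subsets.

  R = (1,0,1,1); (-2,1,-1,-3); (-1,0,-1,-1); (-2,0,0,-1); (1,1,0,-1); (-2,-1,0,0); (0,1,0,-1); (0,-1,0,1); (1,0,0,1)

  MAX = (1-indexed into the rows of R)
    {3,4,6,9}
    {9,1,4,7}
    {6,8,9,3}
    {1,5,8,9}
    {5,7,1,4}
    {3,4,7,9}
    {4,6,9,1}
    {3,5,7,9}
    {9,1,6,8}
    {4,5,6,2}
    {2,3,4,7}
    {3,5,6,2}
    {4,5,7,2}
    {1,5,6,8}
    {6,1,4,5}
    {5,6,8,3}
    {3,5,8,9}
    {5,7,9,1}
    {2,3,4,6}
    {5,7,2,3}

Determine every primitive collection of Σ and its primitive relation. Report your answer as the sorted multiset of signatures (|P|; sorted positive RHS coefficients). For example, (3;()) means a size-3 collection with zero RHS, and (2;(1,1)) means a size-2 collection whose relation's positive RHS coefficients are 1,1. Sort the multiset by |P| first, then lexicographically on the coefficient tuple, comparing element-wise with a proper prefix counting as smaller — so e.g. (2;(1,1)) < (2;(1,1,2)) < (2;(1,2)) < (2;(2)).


Δ(Σ) — 9 vertices, 10 min non-faces:

  P = {1,3}:  v_{1} + v_{3} = 0  ⇒ sig = (2;())
  P = {7,8}:  v_{7} + v_{8} = 0  ⇒ sig = (2;())
  P = {4,8}:  v_{4} + v_{8} = v_{6}  ⇒ sig = (2;(1))
  P = {6,7}:  v_{6} + v_{7} = v_{4}  ⇒ sig = (2;(1))
  P = {1,2}:  v_{1} + v_{2} = v_{4} + v_{5}  ⇒ sig = (2;(1,1))
  P = {2,9}:  v_{2} + v_{9} = v_{3} + v_{7}  ⇒ sig = (2;(1,1))
  P = {2,8}:  v_{2} + v_{8} = v_{3} + v_{5} + v_{6}  ⇒ sig = (2;(1,1,1))
  P = {5,6,9}:  v_{5} + v_{6} + v_{9} = 0  ⇒ sig = (3;())
  P = {3,4,5}:  v_{3} + v_{4} + v_{5} = v_{2}  ⇒ sig = (3;(1))
  P = {4,5,9}:  v_{4} + v_{5} + v_{9} = v_{7}  ⇒ sig = (3;(1))

Signatures (|P|; sorted positive RHS coefficients), sorted:
    |P|=2: 7 collections, coeffs (), (), (1), (1), (1,1), (1,1), (1,1,1)
    |P|=3: 3 collections, coeffs (), (1), (1)


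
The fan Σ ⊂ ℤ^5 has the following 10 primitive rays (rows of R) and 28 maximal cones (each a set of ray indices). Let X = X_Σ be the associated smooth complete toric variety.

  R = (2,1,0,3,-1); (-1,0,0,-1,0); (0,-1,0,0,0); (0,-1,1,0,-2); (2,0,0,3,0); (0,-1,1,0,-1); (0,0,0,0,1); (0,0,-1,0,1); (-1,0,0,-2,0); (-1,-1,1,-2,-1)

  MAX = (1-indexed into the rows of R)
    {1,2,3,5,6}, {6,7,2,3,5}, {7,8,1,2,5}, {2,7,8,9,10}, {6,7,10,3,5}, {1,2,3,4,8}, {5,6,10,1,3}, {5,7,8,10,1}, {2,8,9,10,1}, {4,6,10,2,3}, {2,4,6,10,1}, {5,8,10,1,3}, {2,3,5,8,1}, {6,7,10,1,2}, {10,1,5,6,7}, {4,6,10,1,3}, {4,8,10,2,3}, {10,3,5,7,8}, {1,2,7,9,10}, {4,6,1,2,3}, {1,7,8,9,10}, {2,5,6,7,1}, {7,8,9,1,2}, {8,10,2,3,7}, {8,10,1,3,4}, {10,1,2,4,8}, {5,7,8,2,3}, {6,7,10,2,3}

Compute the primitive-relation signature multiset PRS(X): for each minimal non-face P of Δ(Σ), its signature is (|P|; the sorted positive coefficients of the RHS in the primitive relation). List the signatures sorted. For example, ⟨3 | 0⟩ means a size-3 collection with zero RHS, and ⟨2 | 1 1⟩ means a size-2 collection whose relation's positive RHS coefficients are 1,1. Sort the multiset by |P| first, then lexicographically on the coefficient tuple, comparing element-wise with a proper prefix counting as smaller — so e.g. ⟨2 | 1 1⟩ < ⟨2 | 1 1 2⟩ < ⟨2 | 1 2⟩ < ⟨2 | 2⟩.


Primitive collections (11):

  {4,7}:  v_{4} + v_{7} = v_{6}  →  sig = ⟨2 | 1⟩
  {6,8}:  v_{6} + v_{8} = v_{3}  →  sig = ⟨2 | 1⟩
  {6,9}:  v_{6} + v_{9} = v_{10}  →  sig = ⟨2 | 1⟩
  {3,9}:  v_{3} + v_{9} = v_{8} + v_{10}  →  sig = ⟨2 | 1 1⟩
  {4,5}:  v_{4} + v_{5} = v_{1} + v_{3} + v_{6}  →  sig = ⟨2 | 1 1 1⟩
  {5,9}:  v_{5} + v_{9} = v_{1} + v_{7} + v_{8} + v_{10}  →  sig = ⟨2 | 1 1 1 1⟩
  {4,9}:  v_{4} + v_{9} = v_{1} + v_{2} + v_{8} + 2·v_{10}  →  sig = ⟨2 | 1 1 1 2⟩
  {1,3,7}:  v_{1} + v_{3} + v_{7} = v_{5}  →  sig = ⟨3 | 1⟩
  {2,5,10}:  v_{2} + v_{5} + v_{10} = v_{6}  →  sig = ⟨3 | 1⟩
  {1,2,3,10}:  v_{1} + v_{2} + v_{3} + v_{10} = v_{4}  →  sig = ⟨4 | 1⟩
  {1,2,7,8,10}:  v_{1} + v_{2} + v_{7} + v_{8} + v_{10} = 0  →  sig = ⟨5 | 0⟩

Signatures (|P|; sorted positive RHS coefficients), sorted:
    |P|=2: 7 collections, coeffs (1), (1), (1), (1,1), (1,1,1), (1,1,1,1), (1,1,1,2)
    |P|=3: 2 collections, coeffs (1), (1)
    |P|=4: 1 collection, coeffs (1)
    |P|=5: 1 collection, coeffs ()


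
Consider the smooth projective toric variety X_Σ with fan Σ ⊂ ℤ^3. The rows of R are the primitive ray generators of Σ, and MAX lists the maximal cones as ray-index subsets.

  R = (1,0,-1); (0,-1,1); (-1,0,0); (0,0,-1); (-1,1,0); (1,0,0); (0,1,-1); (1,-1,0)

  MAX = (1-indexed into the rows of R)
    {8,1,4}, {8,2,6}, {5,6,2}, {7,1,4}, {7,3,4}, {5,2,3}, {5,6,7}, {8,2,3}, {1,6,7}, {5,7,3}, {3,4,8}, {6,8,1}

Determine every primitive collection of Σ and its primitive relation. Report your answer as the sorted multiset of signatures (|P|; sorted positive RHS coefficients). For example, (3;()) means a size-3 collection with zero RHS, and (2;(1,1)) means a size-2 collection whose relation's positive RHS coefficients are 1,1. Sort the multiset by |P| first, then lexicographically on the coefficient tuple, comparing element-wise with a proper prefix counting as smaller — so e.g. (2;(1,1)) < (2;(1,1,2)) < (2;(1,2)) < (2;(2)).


Minimal non-faces — 10 found among 8 rays, 12 max cones:

  P={2,7}:  v_{2} + v_{7} = 0  →  sig = (2;())
  P={3,6}:  v_{3} + v_{6} = 0  →  sig = (2;())
  P={5,8}:  v_{5} + v_{8} = 0  →  sig = (2;())
  P={1,2}:  v_{1} + v_{2} = v_{8}  →  sig = (2;(1))
  P={1,3}:  v_{1} + v_{3} = v_{4}  →  sig = (2;(1))
  P={1,5}:  v_{1} + v_{5} = v_{7}  →  sig = (2;(1))
  P={4,6}:  v_{4} + v_{6} = v_{1}  →  sig = (2;(1))
  P={7,8}:  v_{7} + v_{8} = v_{1}  →  sig = (2;(1))
  P={2,4}:  v_{2} + v_{4} = v_{3} + v_{8}  →  sig = (2;(1,1))
  P={4,5}:  v_{4} + v_{5} = v_{3} + v_{7}  →  sig = (2;(1,1))

Sorted signature multiset PRS(X):
    (2;())
    (2;())
    (2;())
    (2;(1))
    (2;(1))
    (2;(1))
    (2;(1))
    (2;(1))
    (2;(1,1))
    (2;(1,1))


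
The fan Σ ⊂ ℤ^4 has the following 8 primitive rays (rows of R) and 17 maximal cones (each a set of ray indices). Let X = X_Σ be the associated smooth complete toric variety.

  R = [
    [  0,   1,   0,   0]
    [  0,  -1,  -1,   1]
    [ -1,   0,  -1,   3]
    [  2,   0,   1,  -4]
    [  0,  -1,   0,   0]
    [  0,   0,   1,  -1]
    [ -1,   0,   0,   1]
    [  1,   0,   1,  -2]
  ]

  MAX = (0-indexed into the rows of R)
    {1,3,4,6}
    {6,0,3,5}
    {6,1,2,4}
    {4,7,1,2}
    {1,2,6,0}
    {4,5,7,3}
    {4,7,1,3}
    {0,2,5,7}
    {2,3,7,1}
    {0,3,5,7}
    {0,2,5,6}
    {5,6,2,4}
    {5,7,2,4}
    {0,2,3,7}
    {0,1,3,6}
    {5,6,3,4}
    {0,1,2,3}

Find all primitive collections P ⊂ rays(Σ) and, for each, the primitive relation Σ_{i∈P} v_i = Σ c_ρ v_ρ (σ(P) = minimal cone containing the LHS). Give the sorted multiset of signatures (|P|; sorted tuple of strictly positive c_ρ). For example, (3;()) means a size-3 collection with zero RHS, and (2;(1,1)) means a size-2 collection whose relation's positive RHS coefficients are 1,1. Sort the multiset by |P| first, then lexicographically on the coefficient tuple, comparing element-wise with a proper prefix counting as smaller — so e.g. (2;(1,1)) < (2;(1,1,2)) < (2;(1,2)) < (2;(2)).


Minimal non-faces — 7 found among 8 rays, 17 max cones:

  • {0,4}:  v_{0} + v_{4} = 0  ⇒ sig = (2;())
  • {1,5}:  v_{1} + v_{5} = v_{4}  ⇒ sig = (2;(1))
  • {6,7}:  v_{6} + v_{7} = v_{5}  ⇒ sig = (2;(1))
  • {2,3,6}:  v_{2} + v_{3} + v_{6} = 0  ⇒ sig = (3;())
  • {2,3,5}:  v_{2} + v_{3} + v_{5} = v_{7}  ⇒ sig = (3;(1))
  • {0,1,7}:  v_{0} + v_{1} + v_{7} = v_{2} + v_{3}  ⇒ sig = (3;(1,1))
  • {2,3,4}:  v_{2} + v_{3} + v_{4} = v_{1} + v_{7}  ⇒ sig = (3;(1,1))

Sorted signature multiset PRS(X):
    (2;())
    (2;(1))
    (2;(1))
    (3;())
    (3;(1))
    (3;(1,1))
    (3;(1,1))


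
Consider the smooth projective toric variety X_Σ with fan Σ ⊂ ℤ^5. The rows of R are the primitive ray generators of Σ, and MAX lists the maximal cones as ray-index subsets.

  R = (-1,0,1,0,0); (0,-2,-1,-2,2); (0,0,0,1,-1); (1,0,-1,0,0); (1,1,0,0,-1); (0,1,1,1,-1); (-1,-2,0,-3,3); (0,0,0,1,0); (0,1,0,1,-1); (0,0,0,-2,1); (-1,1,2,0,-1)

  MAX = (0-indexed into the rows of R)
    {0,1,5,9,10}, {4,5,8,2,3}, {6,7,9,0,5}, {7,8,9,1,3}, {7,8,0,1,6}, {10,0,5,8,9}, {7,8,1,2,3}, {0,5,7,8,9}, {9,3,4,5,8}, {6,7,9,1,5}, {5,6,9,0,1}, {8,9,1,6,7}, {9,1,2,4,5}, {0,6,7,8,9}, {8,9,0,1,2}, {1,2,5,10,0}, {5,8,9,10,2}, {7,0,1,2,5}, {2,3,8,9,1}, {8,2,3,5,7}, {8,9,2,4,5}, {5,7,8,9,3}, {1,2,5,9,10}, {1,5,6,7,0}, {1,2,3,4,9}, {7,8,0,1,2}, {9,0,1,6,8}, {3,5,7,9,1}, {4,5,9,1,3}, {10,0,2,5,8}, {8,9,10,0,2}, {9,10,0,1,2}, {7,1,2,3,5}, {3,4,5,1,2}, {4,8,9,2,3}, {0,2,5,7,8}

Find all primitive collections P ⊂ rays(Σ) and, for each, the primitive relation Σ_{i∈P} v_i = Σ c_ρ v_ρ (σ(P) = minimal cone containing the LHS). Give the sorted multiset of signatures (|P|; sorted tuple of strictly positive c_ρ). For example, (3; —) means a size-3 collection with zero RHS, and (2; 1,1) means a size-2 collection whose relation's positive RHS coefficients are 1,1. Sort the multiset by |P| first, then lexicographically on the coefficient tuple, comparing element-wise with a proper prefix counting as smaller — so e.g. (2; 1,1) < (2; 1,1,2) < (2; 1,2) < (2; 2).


|primitive collections| = 18. Relations:

  {0,3}:  v_{0} + v_{3} = 0  so sig = (2; —)
  {2,6}:  v_{2} + v_{6} = v_{0} + v_{1}  so sig = (2; 1,1)
  {4,7}:  v_{4} + v_{7} = v_{3} + v_{5}  so sig = (2; 1,1)
  {7,10}:  v_{7} + v_{10} = v_{0} + v_{5}  so sig = (2; 1,1)
  {0,4}:  v_{0} + v_{4} = v_{2} + v_{5} + v_{9}  so sig = (2; 1,1,1)
  {3,6}:  v_{3} + v_{6} = v_{1} + v_{7} + v_{9}  so sig = (2; 1,1,1)
  {3,10}:  v_{3} + v_{10} = v_{2} + v_{5} + v_{9}  so sig = (2; 1,1,1)
  {4,6}:  v_{4} + v_{6} = v_{1} + v_{5} + v_{9}  so sig = (2; 1,1,1)
  {6,10}:  v_{6} + v_{10} = 2·v_{0} + v_{1} + v_{5} + v_{9}  so sig = (2; 1,1,1,2)
  {4,10}:  v_{4} + v_{10} = 2·v_{2} + 2·v_{5} + 2·v_{9}  so sig = (2; 2,2,2)
  {1,5,8}:  v_{1} + v_{5} + v_{8} = 0  so sig = (3; —)
  {2,7,9}:  v_{2} + v_{7} + v_{9} = 0  so sig = (3; —)
  {1,4,8}:  v_{1} + v_{4} + v_{8} = v_{2} + v_{3} + v_{9}  so sig = (3; 1,1,1)
  {1,8,10}:  v_{1} + v_{8} + v_{10} = v_{0} + v_{2} + v_{9}  so sig = (3; 1,1,1)
  {5,6,8}:  v_{5} + v_{6} + v_{8} = v_{0} + v_{7} + v_{9}  so sig = (3; 1,1,1)
  {0,1,7,9}:  v_{0} + v_{1} + v_{7} + v_{9} = v_{6}  so sig = (4; 1)
  {0,2,5,9}:  v_{0} + v_{2} + v_{5} + v_{9} = v_{10}  so sig = (4; 1)
  {2,3,5,9}:  v_{2} + v_{3} + v_{5} + v_{9} = v_{4}  so sig = (4; 1)

Hence PRS(X_Σ) =
[(2; —), (2; 1,1), (2; 1,1), (2; 1,1), (2; 1,1,1), (2; 1,1,1), (2; 1,1,1), (2; 1,1,1), (2; 1,1,1,2), (2; 2,2,2), (3; —), (3; —), (3; 1,1,1), (3; 1,1,1), (3; 1,1,1), (4; 1), (4; 1), (4; 1)]


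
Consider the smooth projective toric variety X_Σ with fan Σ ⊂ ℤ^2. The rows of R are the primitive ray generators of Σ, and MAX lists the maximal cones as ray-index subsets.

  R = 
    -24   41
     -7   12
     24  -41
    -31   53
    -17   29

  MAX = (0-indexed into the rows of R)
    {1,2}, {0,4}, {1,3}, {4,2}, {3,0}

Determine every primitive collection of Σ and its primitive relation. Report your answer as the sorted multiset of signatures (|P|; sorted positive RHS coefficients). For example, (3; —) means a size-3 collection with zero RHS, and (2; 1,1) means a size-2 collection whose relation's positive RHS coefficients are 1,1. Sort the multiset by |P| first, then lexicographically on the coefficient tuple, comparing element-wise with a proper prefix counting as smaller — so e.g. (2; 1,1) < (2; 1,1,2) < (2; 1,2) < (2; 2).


5 minimal non-faces of Δ(Σ) (on 5 rays):

  • {0,2}:  v_{0} + v_{2} = 0  so sig = (2; —)
  • {0,1}:  v_{0} + v_{1} = v_{3}  so sig = (2; 1)
  • {1,4}:  v_{1} + v_{4} = v_{0}  so sig = (2; 1)
  • {2,3}:  v_{2} + v_{3} = v_{1}  so sig = (2; 1)
  • {3,4}:  v_{3} + v_{4} = 2·v_{0}  so sig = (2; 2)

Sorted signature multiset PRS(X):
    (2; —)
    (2; 1)
    (2; 1)
    (2; 1)
    (2; 2)


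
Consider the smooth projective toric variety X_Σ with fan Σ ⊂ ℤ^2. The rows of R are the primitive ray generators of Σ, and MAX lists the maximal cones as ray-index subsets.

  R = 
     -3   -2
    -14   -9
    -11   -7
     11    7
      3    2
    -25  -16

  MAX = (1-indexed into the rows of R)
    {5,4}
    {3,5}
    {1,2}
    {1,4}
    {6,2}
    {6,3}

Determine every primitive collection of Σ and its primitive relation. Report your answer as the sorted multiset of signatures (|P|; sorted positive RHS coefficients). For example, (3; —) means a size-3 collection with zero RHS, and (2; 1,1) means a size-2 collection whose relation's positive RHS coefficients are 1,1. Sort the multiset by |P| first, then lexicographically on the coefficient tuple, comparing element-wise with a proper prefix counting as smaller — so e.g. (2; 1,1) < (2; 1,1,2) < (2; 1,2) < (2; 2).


9 collections generate NE(X_Σ); each relation:

  • {1,5}:  v_{1} + v_{5} = 0  so sig = (2; —)
  • {3,4}:  v_{3} + v_{4} = 0  so sig = (2; —)
  • {1,3}:  v_{1} + v_{3} = v_{2}  so sig = (2; 1)
  • {2,3}:  v_{2} + v_{3} = v_{6}  so sig = (2; 1)
  • {2,4}:  v_{2} + v_{4} = v_{1}  so sig = (2; 1)
  • {2,5}:  v_{2} + v_{5} = v_{3}  so sig = (2; 1)
  • {4,6}:  v_{4} + v_{6} = v_{2}  so sig = (2; 1)
  • {1,6}:  v_{1} + v_{6} = 2·v_{2}  so sig = (2; 2)
  • {5,6}:  v_{5} + v_{6} = 2·v_{3}  so sig = (2; 2)

so the primitive-relation signature multiset is
{ (2; —) ×2,  (2; 1) ×5,  (2; 2) ×2 }


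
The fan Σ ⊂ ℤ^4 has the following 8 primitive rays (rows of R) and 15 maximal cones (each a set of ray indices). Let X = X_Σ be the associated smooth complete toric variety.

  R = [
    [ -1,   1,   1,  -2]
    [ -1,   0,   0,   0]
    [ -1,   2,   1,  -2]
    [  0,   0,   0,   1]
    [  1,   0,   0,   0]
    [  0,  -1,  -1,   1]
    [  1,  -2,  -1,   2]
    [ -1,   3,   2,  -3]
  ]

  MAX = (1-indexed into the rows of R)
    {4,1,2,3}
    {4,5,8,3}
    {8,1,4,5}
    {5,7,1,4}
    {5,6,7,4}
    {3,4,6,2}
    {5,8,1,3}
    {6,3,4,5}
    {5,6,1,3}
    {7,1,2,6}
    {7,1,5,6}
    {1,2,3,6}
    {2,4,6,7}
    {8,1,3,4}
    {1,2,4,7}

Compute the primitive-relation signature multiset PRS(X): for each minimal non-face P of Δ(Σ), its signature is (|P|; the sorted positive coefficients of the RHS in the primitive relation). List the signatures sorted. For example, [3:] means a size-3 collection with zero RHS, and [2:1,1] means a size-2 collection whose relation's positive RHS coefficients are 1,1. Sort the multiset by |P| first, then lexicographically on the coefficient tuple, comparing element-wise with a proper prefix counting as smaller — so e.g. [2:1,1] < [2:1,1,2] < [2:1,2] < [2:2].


Minimal non-faces — 7 found among 8 rays, 15 max cones:

  P={2,5}:  v_{2} + v_{5} = 0  →  sig = [2:]
  P={3,7}:  v_{3} + v_{7} = 0  →  sig = [2:]
  P={6,8}:  v_{6} + v_{8} = v_{3}  →  sig = [2:1]
  P={2,8}:  v_{2} + v_{8} = v_{1} + v_{3} + v_{4}  →  sig = [2:1,1,1]
  P={7,8}:  v_{7} + v_{8} = v_{1} + v_{4} + v_{5}  →  sig = [2:1,1,1]
  P={1,4,6}:  v_{1} + v_{4} + v_{6} = v_{2}  →  sig = [3:1]
  P={1,3,4,5}:  v_{1} + v_{3} + v_{4} + v_{5} = v_{8}  →  sig = [4:1]

so the primitive-relation signature multiset is
[[2:], [2:], [2:1], [2:1,1,1], [2:1,1,1], [3:1], [4:1]]


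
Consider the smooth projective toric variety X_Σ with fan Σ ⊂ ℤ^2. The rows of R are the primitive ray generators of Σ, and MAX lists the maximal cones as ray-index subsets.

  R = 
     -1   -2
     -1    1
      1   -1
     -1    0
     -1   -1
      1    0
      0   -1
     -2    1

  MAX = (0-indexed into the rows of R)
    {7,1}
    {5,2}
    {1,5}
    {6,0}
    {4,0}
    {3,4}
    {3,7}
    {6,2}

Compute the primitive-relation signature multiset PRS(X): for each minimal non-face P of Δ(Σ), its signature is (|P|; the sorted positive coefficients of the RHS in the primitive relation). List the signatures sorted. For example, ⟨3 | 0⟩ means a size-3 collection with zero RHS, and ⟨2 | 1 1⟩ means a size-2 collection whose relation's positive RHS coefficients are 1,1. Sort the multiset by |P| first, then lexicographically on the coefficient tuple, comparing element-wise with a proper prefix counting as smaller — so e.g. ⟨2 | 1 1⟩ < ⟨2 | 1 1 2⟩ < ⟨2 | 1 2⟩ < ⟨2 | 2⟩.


Σ has 20 primitive collections:

  P={1,2}:  v_{1} + v_{2} = 0  so sig = ⟨2 | 0⟩
  P={3,5}:  v_{3} + v_{5} = 0  so sig = ⟨2 | 0⟩
  P={1,3}:  v_{1} + v_{3} = v_{7}  so sig = ⟨2 | 1⟩
  P={1,6}:  v_{1} + v_{6} = v_{3}  so sig = ⟨2 | 1⟩
  P={2,3}:  v_{2} + v_{3} = v_{6}  so sig = ⟨2 | 1⟩
  P={2,7}:  v_{2} + v_{7} = v_{3}  so sig = ⟨2 | 1⟩
  P={3,6}:  v_{3} + v_{6} = v_{4}  so sig = ⟨2 | 1⟩
  P={4,5}:  v_{4} + v_{5} = v_{6}  so sig = ⟨2 | 1⟩
  P={4,6}:  v_{4} + v_{6} = v_{0}  so sig = ⟨2 | 1⟩
  P={5,6}:  v_{5} + v_{6} = v_{2}  so sig = ⟨2 | 1⟩
  P={5,7}:  v_{5} + v_{7} = v_{1}  so sig = ⟨2 | 1⟩
  P={0,1}:  v_{0} + v_{1} = v_{3} + v_{4}  so sig = ⟨2 | 1 1⟩
  P={0,7}:  v_{0} + v_{7} = 2·v_{3} + v_{4}  so sig = ⟨2 | 1 2⟩
  P={0,3}:  v_{0} + v_{3} = 2·v_{4}  so sig = ⟨2 | 2⟩
  P={0,5}:  v_{0} + v_{5} = 2·v_{6}  so sig = ⟨2 | 2⟩
  P={1,4}:  v_{1} + v_{4} = 2·v_{3}  so sig = ⟨2 | 2⟩
  P={2,4}:  v_{2} + v_{4} = 2·v_{6}  so sig = ⟨2 | 2⟩
  P={6,7}:  v_{6} + v_{7} = 2·v_{3}  so sig = ⟨2 | 2⟩
  P={0,2}:  v_{0} + v_{2} = 3·v_{6}  so sig = ⟨2 | 3⟩
  P={4,7}:  v_{4} + v_{7} = 3·v_{3}  so sig = ⟨2 | 3⟩

Sorted signature multiset PRS(X):
    ⟨2 | 0⟩
    ⟨2 | 0⟩
    ⟨2 | 1⟩
    ⟨2 | 1⟩
    ⟨2 | 1⟩
    ⟨2 | 1⟩
    ⟨2 | 1⟩
    ⟨2 | 1⟩
    ⟨2 | 1⟩
    ⟨2 | 1⟩
    ⟨2 | 1⟩
    ⟨2 | 1 1⟩
    ⟨2 | 1 2⟩
    ⟨2 | 2⟩
    ⟨2 | 2⟩
    ⟨2 | 2⟩
    ⟨2 | 2⟩
    ⟨2 | 2⟩
    ⟨2 | 3⟩
    ⟨2 | 3⟩


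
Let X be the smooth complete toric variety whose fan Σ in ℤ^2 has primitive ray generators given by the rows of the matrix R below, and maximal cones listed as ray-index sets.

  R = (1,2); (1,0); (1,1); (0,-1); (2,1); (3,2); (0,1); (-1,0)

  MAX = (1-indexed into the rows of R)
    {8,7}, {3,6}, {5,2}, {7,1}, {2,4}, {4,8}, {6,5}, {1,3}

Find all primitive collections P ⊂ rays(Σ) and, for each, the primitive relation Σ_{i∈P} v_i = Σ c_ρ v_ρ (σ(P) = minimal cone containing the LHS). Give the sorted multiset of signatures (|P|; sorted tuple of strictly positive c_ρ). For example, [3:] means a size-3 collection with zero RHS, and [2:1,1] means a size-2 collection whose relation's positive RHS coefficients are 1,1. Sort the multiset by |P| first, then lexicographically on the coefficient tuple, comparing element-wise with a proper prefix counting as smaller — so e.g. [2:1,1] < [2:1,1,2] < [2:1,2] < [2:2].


20 collections generate NE(X_Σ); each relation:

  P = {2,8}:  v_{2} + v_{8} = 0  ⟹  sig = [2:]
  P = {4,7}:  v_{4} + v_{7} = 0  ⟹  sig = [2:]
  P = {1,4}:  v_{1} + v_{4} = v_{3}  ⟹  sig = [2:1]
  P = {2,3}:  v_{2} + v_{3} = v_{5}  ⟹  sig = [2:1]
  P = {2,7}:  v_{2} + v_{7} = v_{3}  ⟹  sig = [2:1]
  P = {3,4}:  v_{3} + v_{4} = v_{2}  ⟹  sig = [2:1]
  P = {3,5}:  v_{3} + v_{5} = v_{6}  ⟹  sig = [2:1]
  P = {3,7}:  v_{3} + v_{7} = v_{1}  ⟹  sig = [2:1]
  P = {3,8}:  v_{3} + v_{8} = v_{7}  ⟹  sig = [2:1]
  P = {5,8}:  v_{5} + v_{8} = v_{3}  ⟹  sig = [2:1]
  P = {4,6}:  v_{4} + v_{6} = v_{2} + v_{5}  ⟹  sig = [2:1,1]
  P = {1,2}:  v_{1} + v_{2} = 2·v_{3}  ⟹  sig = [2:2]
  P = {1,8}:  v_{1} + v_{8} = 2·v_{7}  ⟹  sig = [2:2]
  P = {2,6}:  v_{2} + v_{6} = 2·v_{5}  ⟹  sig = [2:2]
  P = {4,5}:  v_{4} + v_{5} = 2·v_{2}  ⟹  sig = [2:2]
  P = {5,7}:  v_{5} + v_{7} = 2·v_{3}  ⟹  sig = [2:2]
  P = {6,8}:  v_{6} + v_{8} = 2·v_{3}  ⟹  sig = [2:2]
  P = {1,5}:  v_{1} + v_{5} = 3·v_{3}  ⟹  sig = [2:3]
  P = {6,7}:  v_{6} + v_{7} = 3·v_{3}  ⟹  sig = [2:3]
  P = {1,6}:  v_{1} + v_{6} = 4·v_{3}  ⟹  sig = [2:4]

Sorted signature multiset PRS(X):
    |P|=2: 20 collections, coeffs (), (), (1), (1), (1), (1), (1), (1), (1), (1), (1,1), (2), (2), (2), (2), (2), (2), (3), (3), (4)


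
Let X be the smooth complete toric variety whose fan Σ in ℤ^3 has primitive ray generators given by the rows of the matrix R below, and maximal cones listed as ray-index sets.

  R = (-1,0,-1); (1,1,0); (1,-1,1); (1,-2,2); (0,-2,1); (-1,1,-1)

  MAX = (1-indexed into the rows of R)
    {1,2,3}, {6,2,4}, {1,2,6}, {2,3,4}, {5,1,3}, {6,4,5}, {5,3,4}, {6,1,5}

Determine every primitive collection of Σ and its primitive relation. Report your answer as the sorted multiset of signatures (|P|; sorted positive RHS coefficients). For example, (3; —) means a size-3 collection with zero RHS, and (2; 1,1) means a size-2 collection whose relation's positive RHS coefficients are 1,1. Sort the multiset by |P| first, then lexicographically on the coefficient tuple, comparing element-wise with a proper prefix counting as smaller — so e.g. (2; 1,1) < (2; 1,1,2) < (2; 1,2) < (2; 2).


Minimal non-faces — 3 found among 6 rays, 8 max cones:

  {3,6}:  v_{3} + v_{6} = 0  ⇒ sig = (2; —)
  {1,4}:  v_{1} + v_{4} = v_{5}  ⇒ sig = (2; 1)
  {2,5}:  v_{2} + v_{5} = v_{3}  ⇒ sig = (2; 1)

Signatures (|P|; sorted positive RHS coefficients), sorted:
    (2; —)
    (2; 1)
    (2; 1)


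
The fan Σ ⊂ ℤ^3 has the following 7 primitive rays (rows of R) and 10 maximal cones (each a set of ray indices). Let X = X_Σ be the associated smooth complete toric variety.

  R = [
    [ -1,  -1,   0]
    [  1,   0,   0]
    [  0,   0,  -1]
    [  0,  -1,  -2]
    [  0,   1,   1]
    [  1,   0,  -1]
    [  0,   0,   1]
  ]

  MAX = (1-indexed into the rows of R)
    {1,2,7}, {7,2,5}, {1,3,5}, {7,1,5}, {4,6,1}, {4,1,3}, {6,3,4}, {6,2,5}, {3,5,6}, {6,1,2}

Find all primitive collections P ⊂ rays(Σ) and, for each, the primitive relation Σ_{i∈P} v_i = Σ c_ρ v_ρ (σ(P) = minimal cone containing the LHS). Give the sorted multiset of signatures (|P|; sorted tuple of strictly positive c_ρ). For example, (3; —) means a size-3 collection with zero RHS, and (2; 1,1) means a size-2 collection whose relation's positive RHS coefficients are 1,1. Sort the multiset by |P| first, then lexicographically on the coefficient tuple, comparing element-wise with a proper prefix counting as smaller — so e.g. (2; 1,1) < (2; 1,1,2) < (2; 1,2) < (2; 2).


Σ has 9 primitive collections:

  • {3,7}:  v_{3} + v_{7} = 0  ⇒ sig = (2; —)
  • {2,3}:  v_{2} + v_{3} = v_{6}  ⇒ sig = (2; 1)
  • {4,5}:  v_{4} + v_{5} = v_{3}  ⇒ sig = (2; 1)
  • {6,7}:  v_{6} + v_{7} = v_{2}  ⇒ sig = (2; 1)
  • {4,7}:  v_{4} + v_{7} = v_{1} + v_{6}  ⇒ sig = (2; 1,1)
  • {2,4}:  v_{2} + v_{4} = v_{1} + 2·v_{6}  ⇒ sig = (2; 1,2)
  • {1,5,6}:  v_{1} + v_{5} + v_{6} = 0  ⇒ sig = (3; —)
  • {1,2,5}:  v_{1} + v_{2} + v_{5} = v_{7}  ⇒ sig = (3; 1)
  • {1,3,6}:  v_{1} + v_{3} + v_{6} = v_{4}  ⇒ sig = (3; 1)

Hence PRS(X_Σ) =
    |P|=2: 6 collections, coeffs (), (1), (1), (1), (1,1), (1,2)
    |P|=3: 3 collections, coeffs (), (1), (1)


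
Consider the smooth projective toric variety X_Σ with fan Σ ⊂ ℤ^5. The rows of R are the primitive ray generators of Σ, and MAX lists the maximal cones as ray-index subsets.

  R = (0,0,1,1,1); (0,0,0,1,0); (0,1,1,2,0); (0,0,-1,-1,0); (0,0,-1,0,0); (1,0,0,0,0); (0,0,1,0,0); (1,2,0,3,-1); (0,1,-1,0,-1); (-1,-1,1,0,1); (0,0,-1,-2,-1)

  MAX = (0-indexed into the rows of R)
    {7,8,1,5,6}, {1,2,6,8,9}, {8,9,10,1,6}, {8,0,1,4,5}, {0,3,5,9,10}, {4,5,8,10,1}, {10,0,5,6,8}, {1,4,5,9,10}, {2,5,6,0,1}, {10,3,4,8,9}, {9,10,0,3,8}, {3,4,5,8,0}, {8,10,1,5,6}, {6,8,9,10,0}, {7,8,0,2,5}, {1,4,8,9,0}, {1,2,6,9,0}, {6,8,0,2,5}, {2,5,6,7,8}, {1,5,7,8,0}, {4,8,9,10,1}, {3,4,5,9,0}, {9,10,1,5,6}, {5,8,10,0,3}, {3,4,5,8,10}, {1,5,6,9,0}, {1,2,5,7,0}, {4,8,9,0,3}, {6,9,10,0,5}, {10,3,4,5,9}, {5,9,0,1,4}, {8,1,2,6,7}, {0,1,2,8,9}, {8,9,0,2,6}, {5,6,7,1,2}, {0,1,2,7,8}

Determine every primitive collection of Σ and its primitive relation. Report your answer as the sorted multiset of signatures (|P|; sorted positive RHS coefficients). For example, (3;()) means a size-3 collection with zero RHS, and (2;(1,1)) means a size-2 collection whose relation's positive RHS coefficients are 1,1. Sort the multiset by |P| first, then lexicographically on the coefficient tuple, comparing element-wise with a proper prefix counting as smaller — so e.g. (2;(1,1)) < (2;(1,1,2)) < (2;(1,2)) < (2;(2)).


17 minimal non-faces of Δ(Σ) (on 11 rays):

  {4,6}:  v_{4} + v_{6} = 0 ; sig = (2;())
  {1,3}:  v_{1} + v_{3} = v_{4} ; sig = (2;(1))
  {2,3}:  v_{2} + v_{3} = v_{0} + v_{8} ; sig = (2;(1,1))
  {2,10}:  v_{2} + v_{10} = v_{6} + v_{8} ; sig = (2;(1,1))
  {3,6}:  v_{3} + v_{6} = v_{0} + v_{10} ; sig = (2;(1,1))
  {7,9}:  v_{7} + v_{9} = v_{1} + v_{2} ; sig = (2;(1,1))
  {2,4}:  v_{2} + v_{4} = v_{0} + v_{1} + v_{8} ; sig = (2;(1,1,1))
  {3,7}:  v_{3} + v_{7} = v_{0} + v_{1} + v_{5} + 2·v_{8} ; sig = (2;(1,1,1,2))
  {7,10}:  v_{7} + v_{10} = v_{1} + v_{5} + v_{6} + 2·v_{8} ; sig = (2;(1,1,1,2))
  {4,7}:  v_{4} + v_{7} = v_{0} + 2·v_{1} + v_{5} + 2·v_{8} ; sig = (2;(1,1,2,2))
  {0,1,10}:  v_{0} + v_{1} + v_{10} = 0 ; sig = (3;())
  {5,8,9}:  v_{5} + v_{8} + v_{9} = 0 ; sig = (3;())
  {0,4,10}:  v_{0} + v_{4} + v_{10} = v_{3} ; sig = (3;(1))
  {2,5,9}:  v_{2} + v_{5} + v_{9} = v_{0} + v_{1} + v_{6} ; sig = (3;(1,1,1))
  {0,6,7}:  v_{0} + v_{6} + v_{7} = 2·v_{2} + v_{5} ; sig = (3;(1,2))
  {0,1,6,8}:  v_{0} + v_{1} + v_{6} + v_{8} = v_{2} ; sig = (4;(1))
  {1,2,5,8}:  v_{1} + v_{2} + v_{5} + v_{8} = v_{7} ; sig = (4;(1))

Sorted signature multiset PRS(X):
[(2;()), (2;(1)), (2;(1,1)), (2;(1,1)), (2;(1,1)), (2;(1,1)), (2;(1,1,1)), (2;(1,1,1,2)), (2;(1,1,1,2)), (2;(1,1,2,2)), (3;()), (3;()), (3;(1)), (3;(1,1,1)), (3;(1,2)), (4;(1)), (4;(1))]


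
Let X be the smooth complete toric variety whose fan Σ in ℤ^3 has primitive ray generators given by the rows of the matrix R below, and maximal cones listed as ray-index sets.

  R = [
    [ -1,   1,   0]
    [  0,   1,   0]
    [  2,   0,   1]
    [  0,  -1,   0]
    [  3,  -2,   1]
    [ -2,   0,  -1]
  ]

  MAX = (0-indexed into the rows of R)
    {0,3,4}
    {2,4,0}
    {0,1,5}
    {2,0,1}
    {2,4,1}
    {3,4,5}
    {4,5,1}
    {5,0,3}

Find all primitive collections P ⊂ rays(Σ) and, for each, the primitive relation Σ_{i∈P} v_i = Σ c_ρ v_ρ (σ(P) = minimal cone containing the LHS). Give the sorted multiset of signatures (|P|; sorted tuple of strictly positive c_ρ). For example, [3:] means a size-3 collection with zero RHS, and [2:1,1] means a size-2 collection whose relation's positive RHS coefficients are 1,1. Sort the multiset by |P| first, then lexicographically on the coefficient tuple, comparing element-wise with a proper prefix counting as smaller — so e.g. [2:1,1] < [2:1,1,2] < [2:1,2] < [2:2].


|primitive collections| = 5. Relations:

  P = {1,3}:  v_{1} + v_{3} = 0  →  sig = [2:]
  P = {2,5}:  v_{2} + v_{5} = 0  →  sig = [2:]
  P = {2,3}:  v_{2} + v_{3} = v_{0} + v_{4}  →  sig = [2:1,1]
  P = {0,1,4}:  v_{0} + v_{1} + v_{4} = v_{2}  →  sig = [3:1]
  P = {0,4,5}:  v_{0} + v_{4} + v_{5} = v_{3}  →  sig = [3:1]

Signatures (|P|; sorted positive RHS coefficients), sorted:
[[2:], [2:], [2:1,1], [3:1], [3:1]]


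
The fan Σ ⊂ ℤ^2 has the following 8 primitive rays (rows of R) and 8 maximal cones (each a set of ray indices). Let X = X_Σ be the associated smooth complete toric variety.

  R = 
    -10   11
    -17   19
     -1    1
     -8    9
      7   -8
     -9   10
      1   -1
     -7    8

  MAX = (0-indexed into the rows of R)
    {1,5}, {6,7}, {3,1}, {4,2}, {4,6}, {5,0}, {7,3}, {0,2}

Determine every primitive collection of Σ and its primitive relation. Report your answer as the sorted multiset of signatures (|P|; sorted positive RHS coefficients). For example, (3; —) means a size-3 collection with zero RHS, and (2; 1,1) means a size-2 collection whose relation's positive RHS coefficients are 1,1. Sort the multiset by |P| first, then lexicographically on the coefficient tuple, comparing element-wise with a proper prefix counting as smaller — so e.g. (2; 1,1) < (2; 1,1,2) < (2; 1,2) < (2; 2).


Δ(Σ) — 8 vertices, 20 min non-faces:

  {2,6}:  v_{2} + v_{6} = 0  ⇒ sig = (2; —)
  {4,7}:  v_{4} + v_{7} = 0  ⇒ sig = (2; —)
  {0,6}:  v_{0} + v_{6} = v_{5}  ⇒ sig = (2; 1)
  {0,7}:  v_{0} + v_{7} = v_{1}  ⇒ sig = (2; 1)
  {1,4}:  v_{1} + v_{4} = v_{0}  ⇒ sig = (2; 1)
  {2,3}:  v_{2} + v_{3} = v_{5}  ⇒ sig = (2; 1)
  {2,5}:  v_{2} + v_{5} = v_{0}  ⇒ sig = (2; 1)
  {2,7}:  v_{2} + v_{7} = v_{3}  ⇒ sig = (2; 1)
  {3,4}:  v_{3} + v_{4} = v_{2}  ⇒ sig = (2; 1)
  {3,5}:  v_{3} + v_{5} = v_{1}  ⇒ sig = (2; 1)
  {3,6}:  v_{3} + v_{6} = v_{7}  ⇒ sig = (2; 1)
  {5,6}:  v_{5} + v_{6} = v_{3}  ⇒ sig = (2; 1)
  {0,3}:  v_{0} + v_{3} = 2·v_{5}  ⇒ sig = (2; 2)
  {1,2}:  v_{1} + v_{2} = 2·v_{5}  ⇒ sig = (2; 2)
  {1,6}:  v_{1} + v_{6} = 2·v_{3}  ⇒ sig = (2; 2)
  {4,5}:  v_{4} + v_{5} = 2·v_{2}  ⇒ sig = (2; 2)
  {5,7}:  v_{5} + v_{7} = 2·v_{3}  ⇒ sig = (2; 2)
  {0,1}:  v_{0} + v_{1} = 3·v_{5}  ⇒ sig = (2; 3)
  {0,4}:  v_{0} + v_{4} = 3·v_{2}  ⇒ sig = (2; 3)
  {1,7}:  v_{1} + v_{7} = 3·v_{3}  ⇒ sig = (2; 3)

Sorted signature multiset PRS(X):
    (2; —)
    (2; —)
    (2; 1)
    (2; 1)
    (2; 1)
    (2; 1)
    (2; 1)
    (2; 1)
    (2; 1)
    (2; 1)
    (2; 1)
    (2; 1)
    (2; 2)
    (2; 2)
    (2; 2)
    (2; 2)
    (2; 2)
    (2; 3)
    (2; 3)
    (2; 3)


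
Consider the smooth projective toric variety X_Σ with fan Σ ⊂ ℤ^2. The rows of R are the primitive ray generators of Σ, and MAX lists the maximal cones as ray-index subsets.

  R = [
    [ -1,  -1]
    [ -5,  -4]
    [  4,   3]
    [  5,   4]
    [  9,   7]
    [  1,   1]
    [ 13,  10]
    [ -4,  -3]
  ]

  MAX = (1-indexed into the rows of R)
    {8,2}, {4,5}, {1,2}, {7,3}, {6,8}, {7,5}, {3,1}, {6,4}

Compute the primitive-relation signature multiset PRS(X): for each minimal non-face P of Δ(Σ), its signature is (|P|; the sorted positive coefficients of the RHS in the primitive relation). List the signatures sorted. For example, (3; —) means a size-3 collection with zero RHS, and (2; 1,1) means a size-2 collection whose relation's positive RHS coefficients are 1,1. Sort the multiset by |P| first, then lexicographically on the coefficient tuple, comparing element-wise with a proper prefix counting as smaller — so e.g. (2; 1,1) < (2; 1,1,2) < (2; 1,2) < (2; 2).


Σ has 20 primitive collections:

  • {1,6}:  v_{1} + v_{6} = 0  →  sig = (2; —)
  • {2,4}:  v_{2} + v_{4} = 0  →  sig = (2; —)
  • {3,8}:  v_{3} + v_{8} = 0  →  sig = (2; —)
  • {1,4}:  v_{1} + v_{4} = v_{3}  →  sig = (2; 1)
  • {1,8}:  v_{1} + v_{8} = v_{2}  →  sig = (2; 1)
  • {2,3}:  v_{2} + v_{3} = v_{1}  →  sig = (2; 1)
  • {2,5}:  v_{2} + v_{5} = v_{3}  →  sig = (2; 1)
  • {2,6}:  v_{2} + v_{6} = v_{8}  →  sig = (2; 1)
  • {3,4}:  v_{3} + v_{4} = v_{5}  →  sig = (2; 1)
  • {3,5}:  v_{3} + v_{5} = v_{7}  →  sig = (2; 1)
  • {3,6}:  v_{3} + v_{6} = v_{4}  →  sig = (2; 1)
  • {4,8}:  v_{4} + v_{8} = v_{6}  →  sig = (2; 1)
  • {5,8}:  v_{5} + v_{8} = v_{4}  →  sig = (2; 1)
  • {7,8}:  v_{7} + v_{8} = v_{5}  →  sig = (2; 1)
  • {6,7}:  v_{6} + v_{7} = v_{4} + v_{5}  →  sig = (2; 1,1)
  • {1,5}:  v_{1} + v_{5} = 2·v_{3}  →  sig = (2; 2)
  • {2,7}:  v_{2} + v_{7} = 2·v_{3}  →  sig = (2; 2)
  • {4,7}:  v_{4} + v_{7} = 2·v_{5}  →  sig = (2; 2)
  • {5,6}:  v_{5} + v_{6} = 2·v_{4}  →  sig = (2; 2)
  • {1,7}:  v_{1} + v_{7} = 3·v_{3}  →  sig = (2; 3)

Sorted signature multiset PRS(X):
    (2; —)
    (2; —)
    (2; —)
    (2; 1)
    (2; 1)
    (2; 1)
    (2; 1)
    (2; 1)
    (2; 1)
    (2; 1)
    (2; 1)
    (2; 1)
    (2; 1)
    (2; 1)
    (2; 1,1)
    (2; 2)
    (2; 2)
    (2; 2)
    (2; 2)
    (2; 3)


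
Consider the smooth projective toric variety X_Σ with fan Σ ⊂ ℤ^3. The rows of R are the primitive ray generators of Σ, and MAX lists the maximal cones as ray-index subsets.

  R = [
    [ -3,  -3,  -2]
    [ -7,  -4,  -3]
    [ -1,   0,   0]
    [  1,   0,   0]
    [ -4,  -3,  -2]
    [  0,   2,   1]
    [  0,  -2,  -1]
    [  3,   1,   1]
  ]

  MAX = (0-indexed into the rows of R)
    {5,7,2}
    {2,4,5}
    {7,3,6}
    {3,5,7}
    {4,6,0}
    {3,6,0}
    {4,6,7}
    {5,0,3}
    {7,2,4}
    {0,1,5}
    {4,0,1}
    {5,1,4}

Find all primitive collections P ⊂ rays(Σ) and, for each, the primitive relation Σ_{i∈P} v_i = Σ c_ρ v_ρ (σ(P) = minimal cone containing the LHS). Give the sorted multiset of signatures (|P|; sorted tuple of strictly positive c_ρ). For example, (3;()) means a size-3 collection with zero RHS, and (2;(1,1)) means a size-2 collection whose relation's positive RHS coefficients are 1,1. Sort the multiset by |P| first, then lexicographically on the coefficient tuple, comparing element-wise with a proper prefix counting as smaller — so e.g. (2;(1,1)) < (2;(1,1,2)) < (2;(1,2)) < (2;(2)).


12 collections generate NE(X_Σ); each relation:

  {2,3}:  v_{2} + v_{3} = 0 ; sig = (2;())
  {5,6}:  v_{5} + v_{6} = 0 ; sig = (2;())
  {0,2}:  v_{0} + v_{2} = v_{4} ; sig = (2;(1))
  {0,7}:  v_{0} + v_{7} = v_{6} ; sig = (2;(1))
  {1,7}:  v_{1} + v_{7} = v_{4} ; sig = (2;(1))
  {3,4}:  v_{3} + v_{4} = v_{0} ; sig = (2;(1))
  {1,6}:  v_{1} + v_{6} = v_{0} + v_{4} ; sig = (2;(1,1))
  {2,6}:  v_{2} + v_{6} = v_{4} + v_{7} ; sig = (2;(1,1))
  {1,2}:  v_{1} + v_{2} = 2·v_{4} + v_{5} ; sig = (2;(1,2))
  {1,3}:  v_{1} + v_{3} = 2·v_{0} + v_{5} ; sig = (2;(1,2))
  {0,4,5}:  v_{0} + v_{4} + v_{5} = v_{1} ; sig = (3;(1))
  {4,5,7}:  v_{4} + v_{5} + v_{7} = v_{2} ; sig = (3;(1))

Signatures (|P|; sorted positive RHS coefficients), sorted:
    (2;())
    (2;())
    (2;(1))
    (2;(1))
    (2;(1))
    (2;(1))
    (2;(1,1))
    (2;(1,1))
    (2;(1,2))
    (2;(1,2))
    (3;(1))
    (3;(1))
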